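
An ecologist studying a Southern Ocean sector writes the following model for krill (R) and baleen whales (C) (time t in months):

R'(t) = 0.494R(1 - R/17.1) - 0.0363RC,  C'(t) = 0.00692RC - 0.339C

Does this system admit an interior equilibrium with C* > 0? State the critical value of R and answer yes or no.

The predator equation gives dC/dt > 0 only when R > 0.339/0.00692 = 49.
Without the predator, R → K = 17.1. Since 17.1 < 49, the predator cannot invade.

Threshold R = 49; K < 49, so no, the predator goes extinct.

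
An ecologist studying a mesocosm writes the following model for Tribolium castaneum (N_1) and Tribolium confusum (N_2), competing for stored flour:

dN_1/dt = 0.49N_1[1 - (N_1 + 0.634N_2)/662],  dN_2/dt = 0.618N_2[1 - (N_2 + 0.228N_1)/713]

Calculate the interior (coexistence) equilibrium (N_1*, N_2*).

N_1* ≈ 245, N_2* ≈ 657

Setting both brackets to zero gives the nullclines N_1 + 0.634N_2 = 662 and 0.228N_1 + N_2 = 713.
Substituting N_2 = 713 - 0.228N_1 into the first: N_1(1 - 0.634·0.228) = 662 - 0.634·713.
So N_1* = 210/0.855 = 245, and then N_2* = 713 - 0.228·245 = 657.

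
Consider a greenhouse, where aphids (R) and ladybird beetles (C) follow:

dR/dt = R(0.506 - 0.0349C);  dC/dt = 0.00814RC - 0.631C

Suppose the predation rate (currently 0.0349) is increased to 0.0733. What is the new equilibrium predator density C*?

At the interior fixed point, setting dR/dt = 0 with R > 0 fixes C* = (prey growth rate)/(RC coefficient) — independent of the other coefficients.
With the change, C* = 0.506/0.0733 = 6.9; it falls from 14.5.

C* ≈ 6.9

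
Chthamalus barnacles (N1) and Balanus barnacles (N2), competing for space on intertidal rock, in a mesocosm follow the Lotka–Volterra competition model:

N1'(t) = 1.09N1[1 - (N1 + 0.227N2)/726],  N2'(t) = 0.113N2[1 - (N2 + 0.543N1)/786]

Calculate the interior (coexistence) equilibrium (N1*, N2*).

N1* ≈ 625, N2* ≈ 447

Setting both brackets to zero gives the nullclines N1 + 0.227N2 = 726 and 0.543N1 + N2 = 786.
Substituting N2 = 786 - 0.543N1 into the first: N1(1 - 0.227·0.543) = 726 - 0.227·786.
So N1* = 548/0.877 = 625, and then N2* = 786 - 0.543·625 = 447.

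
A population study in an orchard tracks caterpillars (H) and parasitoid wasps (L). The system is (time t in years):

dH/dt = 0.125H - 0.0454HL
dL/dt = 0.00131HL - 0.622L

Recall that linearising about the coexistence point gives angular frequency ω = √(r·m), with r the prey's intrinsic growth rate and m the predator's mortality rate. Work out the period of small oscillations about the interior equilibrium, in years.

T ≈ 22.5 years

Here r = 0.125 and m = 0.622, so r·m = 0.0777.
ω = √0.0777 = 0.279 per year, hence T = 2π/ω ≈ 22.5 years.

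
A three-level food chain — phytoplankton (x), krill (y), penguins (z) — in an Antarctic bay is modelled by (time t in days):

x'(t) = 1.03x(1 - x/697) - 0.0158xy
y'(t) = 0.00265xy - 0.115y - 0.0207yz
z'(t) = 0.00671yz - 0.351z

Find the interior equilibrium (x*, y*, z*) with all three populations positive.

x* ≈ 138, y* ≈ 52.3, z* ≈ 12.1

From dz/dt = 0: 0.00671y* = 0.351, so y* = 52.3.
From dx/dt = 0: 1.03(1 - x*/697) = 0.0158·52.3, giving x* = 697·(1 - 0.802) = 138.
From dy/dt = 0: 0.00265·138 - 0.115 = 0.0207z*, so z* = 0.25/0.0207 = 12.1.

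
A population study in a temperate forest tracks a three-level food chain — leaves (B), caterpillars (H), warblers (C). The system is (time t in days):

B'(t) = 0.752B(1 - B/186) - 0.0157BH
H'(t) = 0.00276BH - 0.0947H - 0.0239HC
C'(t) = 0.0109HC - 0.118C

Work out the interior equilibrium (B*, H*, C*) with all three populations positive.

B* ≈ 144, H* ≈ 10.8, C* ≈ 12.7

From dC/dt = 0: 0.0109H* = 0.118, so H* = 10.8.
From dB/dt = 0: 0.752(1 - B*/186) = 0.0157·10.8, giving B* = 186·(1 - 0.226) = 144.
From dH/dt = 0: 0.00276·144 - 0.0947 = 0.0239C*, so C* = 0.303/0.0239 = 12.7.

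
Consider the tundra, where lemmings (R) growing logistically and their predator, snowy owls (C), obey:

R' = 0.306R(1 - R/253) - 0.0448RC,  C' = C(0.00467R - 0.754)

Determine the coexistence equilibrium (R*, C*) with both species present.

From dC/dt = 0 with C > 0: 0.00467R* = 0.754, so R* = 161.
Substitute into dR/dt = 0: 0.306(1 - 161/253) = 0.0448C*.
The bracket is 0.362, giving C* = 0.111/0.0448 = 2.47.

R* ≈ 161, C* ≈ 2.47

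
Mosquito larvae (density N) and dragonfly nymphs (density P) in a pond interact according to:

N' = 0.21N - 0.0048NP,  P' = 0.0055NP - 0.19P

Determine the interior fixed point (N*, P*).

Set dP/dt = 0 with P > 0: 0.0055N - 0.19 = 0, so N* = 0.19/0.0055 = 34.5.
Set dN/dt = 0 with N > 0: 0.21 - 0.0048P = 0, so P* = 0.21/0.0048 = 43.8.

N* ≈ 34.5, P* ≈ 43.8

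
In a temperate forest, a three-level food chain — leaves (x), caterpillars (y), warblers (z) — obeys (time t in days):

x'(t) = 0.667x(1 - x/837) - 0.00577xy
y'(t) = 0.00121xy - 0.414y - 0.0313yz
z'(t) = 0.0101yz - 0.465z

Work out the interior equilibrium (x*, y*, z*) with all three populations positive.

x* ≈ 504, y* ≈ 46, z* ≈ 6.24

From dz/dt = 0: 0.0101y* = 0.465, so y* = 46.
From dx/dt = 0: 0.667(1 - x*/837) = 0.00577·46, giving x* = 837·(1 - 0.398) = 504.
From dy/dt = 0: 0.00121·504 - 0.414 = 0.0313z*, so z* = 0.195/0.0313 = 6.24.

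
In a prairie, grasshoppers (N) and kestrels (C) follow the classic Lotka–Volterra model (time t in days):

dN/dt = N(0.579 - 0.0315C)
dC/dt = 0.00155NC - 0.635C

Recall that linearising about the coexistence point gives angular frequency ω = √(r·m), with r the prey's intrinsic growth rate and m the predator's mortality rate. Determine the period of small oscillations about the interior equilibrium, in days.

T ≈ 10.4 days

Here r = 0.579 and m = 0.635, so r·m = 0.368.
ω = √0.368 = 0.606 per day, hence T = 2π/ω ≈ 10.4 days.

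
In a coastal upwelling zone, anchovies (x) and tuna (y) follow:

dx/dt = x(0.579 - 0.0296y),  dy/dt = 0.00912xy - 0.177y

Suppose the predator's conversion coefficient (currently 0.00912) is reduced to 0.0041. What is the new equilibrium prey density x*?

x* ≈ 43.2

At the interior fixed point, setting dy/dt = 0 with y > 0 fixes x* = (predator death rate)/(xy coefficient) — independent of the other coefficients.
With the change, x* = 0.177/0.0041 = 43.2; it rises from 19.4.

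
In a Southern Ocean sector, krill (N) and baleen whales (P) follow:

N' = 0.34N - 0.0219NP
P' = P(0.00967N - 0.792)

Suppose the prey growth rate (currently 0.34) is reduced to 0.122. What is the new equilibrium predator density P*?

At the interior fixed point, setting dN/dt = 0 with N > 0 fixes P* = (prey growth rate)/(NP coefficient) — independent of the other coefficients.
With the change, P* = 0.122/0.0219 = 5.57; it falls from 15.5.

P* ≈ 5.57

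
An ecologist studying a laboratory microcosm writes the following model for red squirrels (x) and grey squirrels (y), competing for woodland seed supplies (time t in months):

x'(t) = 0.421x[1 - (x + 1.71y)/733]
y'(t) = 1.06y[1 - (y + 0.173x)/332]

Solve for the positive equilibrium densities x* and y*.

x* ≈ 235, y* ≈ 291

Setting both brackets to zero gives the nullclines x + 1.71y = 733 and 0.173x + y = 332.
Substituting y = 332 - 0.173x into the first: x(1 - 1.71·0.173) = 733 - 1.71·332.
So x* = 165/0.704 = 235, and then y* = 332 - 0.173·235 = 291.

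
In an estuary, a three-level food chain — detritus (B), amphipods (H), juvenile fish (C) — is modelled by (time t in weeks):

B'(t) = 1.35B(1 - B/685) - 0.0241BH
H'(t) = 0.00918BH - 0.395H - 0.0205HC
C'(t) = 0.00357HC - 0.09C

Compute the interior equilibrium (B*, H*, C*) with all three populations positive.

From dC/dt = 0: 0.00357H* = 0.09, so H* = 25.2.
From dB/dt = 0: 1.35(1 - B*/685) = 0.0241·25.2, giving B* = 685·(1 - 0.45) = 377.
From dH/dt = 0: 0.00918·377 - 0.395 = 0.0205C*, so C* = 3.06/0.0205 = 149.

B* ≈ 377, H* ≈ 25.2, C* ≈ 149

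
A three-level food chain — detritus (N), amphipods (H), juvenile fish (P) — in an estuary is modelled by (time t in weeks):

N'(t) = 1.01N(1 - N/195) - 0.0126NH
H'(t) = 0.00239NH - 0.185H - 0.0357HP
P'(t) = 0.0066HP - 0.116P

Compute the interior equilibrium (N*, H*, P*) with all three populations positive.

From dP/dt = 0: 0.0066H* = 0.116, so H* = 17.6.
From dN/dt = 0: 1.01(1 - N*/195) = 0.0126·17.6, giving N* = 195·(1 - 0.219) = 152.
From dH/dt = 0: 0.00239·152 - 0.185 = 0.0357P*, so P* = 0.179/0.0357 = 5.01.

N* ≈ 152, H* ≈ 17.6, P* ≈ 5.01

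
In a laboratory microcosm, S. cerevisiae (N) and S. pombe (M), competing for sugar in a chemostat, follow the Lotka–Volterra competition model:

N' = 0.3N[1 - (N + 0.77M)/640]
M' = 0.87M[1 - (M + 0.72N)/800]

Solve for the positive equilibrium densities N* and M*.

Setting both brackets to zero gives the nullclines N + 0.77M = 640 and 0.72N + M = 800.
Substituting M = 800 - 0.72N into the first: N(1 - 0.77·0.72) = 640 - 0.77·800.
So N* = 24/0.446 = 53.9, and then M* = 800 - 0.72·53.9 = 761.

N* ≈ 53.9, M* ≈ 761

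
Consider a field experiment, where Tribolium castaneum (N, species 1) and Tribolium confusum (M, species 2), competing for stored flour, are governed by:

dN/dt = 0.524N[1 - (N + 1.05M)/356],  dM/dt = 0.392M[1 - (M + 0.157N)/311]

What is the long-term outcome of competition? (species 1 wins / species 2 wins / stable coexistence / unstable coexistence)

stable coexistence

Compare the nullcline intercepts: K1/α12 = 356/1.05 = 339 > K2 = 311; K2/α21 = 311/0.157 = 1980 > K1 = 356.
Since both inequalities hold, each species can invade when rare, so the interior equilibrium is stable.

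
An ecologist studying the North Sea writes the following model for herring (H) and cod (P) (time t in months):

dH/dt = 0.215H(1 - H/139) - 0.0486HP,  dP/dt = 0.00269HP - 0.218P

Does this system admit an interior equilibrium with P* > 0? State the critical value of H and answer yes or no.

Threshold H = 81; K > 81, so yes, the predator persists.

The predator equation gives dP/dt > 0 only when H > 0.218/0.00269 = 81.
Without the predator, H → K = 139. Since 139 > 81, the predator can invade and persist.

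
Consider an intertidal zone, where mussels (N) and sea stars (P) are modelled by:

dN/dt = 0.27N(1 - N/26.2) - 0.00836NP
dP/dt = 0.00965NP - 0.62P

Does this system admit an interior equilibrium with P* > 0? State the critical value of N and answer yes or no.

The predator equation gives dP/dt > 0 only when N > 0.62/0.00965 = 64.2.
Without the predator, N → K = 26.2. Since 26.2 < 64.2, the predator cannot invade.

Threshold N = 64.2; K < 64.2, so no, the predator goes extinct.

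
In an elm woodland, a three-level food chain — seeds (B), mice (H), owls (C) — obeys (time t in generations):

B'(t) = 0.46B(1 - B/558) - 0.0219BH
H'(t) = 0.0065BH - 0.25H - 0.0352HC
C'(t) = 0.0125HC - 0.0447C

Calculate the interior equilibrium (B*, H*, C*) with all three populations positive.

B* ≈ 463, H* ≈ 3.58, C* ≈ 78.4

From dC/dt = 0: 0.0125H* = 0.0447, so H* = 3.58.
From dB/dt = 0: 0.46(1 - B*/558) = 0.0219·3.58, giving B* = 558·(1 - 0.17) = 463.
From dH/dt = 0: 0.0065·463 - 0.25 = 0.0352C*, so C* = 2.76/0.0352 = 78.4.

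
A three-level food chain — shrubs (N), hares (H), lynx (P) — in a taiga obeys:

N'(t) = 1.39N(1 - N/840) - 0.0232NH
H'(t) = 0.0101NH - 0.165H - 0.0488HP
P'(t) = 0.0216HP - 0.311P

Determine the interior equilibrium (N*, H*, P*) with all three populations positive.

From dP/dt = 0: 0.0216H* = 0.311, so H* = 14.4.
From dN/dt = 0: 1.39(1 - N*/840) = 0.0232·14.4, giving N* = 840·(1 - 0.24) = 638.
From dH/dt = 0: 0.0101·638 - 0.165 = 0.0488P*, so P* = 6.28/0.0488 = 129.

N* ≈ 638, H* ≈ 14.4, P* ≈ 129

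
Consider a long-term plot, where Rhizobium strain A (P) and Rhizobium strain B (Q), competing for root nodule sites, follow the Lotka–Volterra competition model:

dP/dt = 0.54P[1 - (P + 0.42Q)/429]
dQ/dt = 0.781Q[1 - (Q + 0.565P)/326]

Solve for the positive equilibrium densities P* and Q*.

Setting both brackets to zero gives the nullclines P + 0.42Q = 429 and 0.565P + Q = 326.
Substituting Q = 326 - 0.565P into the first: P(1 - 0.42·0.565) = 429 - 0.42·326.
So P* = 292/0.763 = 383, and then Q* = 326 - 0.565·383 = 110.

P* ≈ 383, Q* ≈ 110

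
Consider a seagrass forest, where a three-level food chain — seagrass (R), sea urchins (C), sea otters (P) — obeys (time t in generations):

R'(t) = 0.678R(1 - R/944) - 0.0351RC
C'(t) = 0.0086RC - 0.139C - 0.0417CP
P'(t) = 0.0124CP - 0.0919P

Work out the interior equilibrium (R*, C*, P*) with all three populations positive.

From dP/dt = 0: 0.0124C* = 0.0919, so C* = 7.41.
From dR/dt = 0: 0.678(1 - R*/944) = 0.0351·7.41, giving R* = 944·(1 - 0.384) = 582.
From dC/dt = 0: 0.0086·582 - 0.139 = 0.0417P*, so P* = 4.86/0.0417 = 117.

R* ≈ 582, C* ≈ 7.41, P* ≈ 117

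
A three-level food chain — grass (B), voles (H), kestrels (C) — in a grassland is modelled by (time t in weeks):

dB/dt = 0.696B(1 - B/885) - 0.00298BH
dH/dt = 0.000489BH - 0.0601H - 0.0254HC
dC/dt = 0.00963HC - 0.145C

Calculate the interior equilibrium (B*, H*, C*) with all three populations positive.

From dC/dt = 0: 0.00963H* = 0.145, so H* = 15.1.
From dB/dt = 0: 0.696(1 - B*/885) = 0.00298·15.1, giving B* = 885·(1 - 0.0645) = 828.
From dH/dt = 0: 0.000489·828 - 0.0601 = 0.0254C*, so C* = 0.345/0.0254 = 13.6.

B* ≈ 828, H* ≈ 15.1, C* ≈ 13.6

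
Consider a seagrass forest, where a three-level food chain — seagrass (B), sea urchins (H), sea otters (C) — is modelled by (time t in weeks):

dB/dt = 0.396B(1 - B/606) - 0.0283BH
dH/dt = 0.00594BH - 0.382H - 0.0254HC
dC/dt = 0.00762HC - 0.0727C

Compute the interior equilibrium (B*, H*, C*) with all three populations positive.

From dC/dt = 0: 0.00762H* = 0.0727, so H* = 9.54.
From dB/dt = 0: 0.396(1 - B*/606) = 0.0283·9.54, giving B* = 606·(1 - 0.682) = 193.
From dH/dt = 0: 0.00594·193 - 0.382 = 0.0254C*, so C* = 0.763/0.0254 = 30.1.

B* ≈ 193, H* ≈ 9.54, C* ≈ 30.1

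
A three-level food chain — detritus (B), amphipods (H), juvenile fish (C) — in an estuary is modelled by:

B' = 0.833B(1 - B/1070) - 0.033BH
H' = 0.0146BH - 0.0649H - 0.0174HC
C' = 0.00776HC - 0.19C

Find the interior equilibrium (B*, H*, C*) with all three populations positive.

From dC/dt = 0: 0.00776H* = 0.19, so H* = 24.5.
From dB/dt = 0: 0.833(1 - B*/1070) = 0.033·24.5, giving B* = 1070·(1 - 0.97) = 32.1.
From dH/dt = 0: 0.0146·32.1 - 0.0649 = 0.0174C*, so C* = 0.404/0.0174 = 23.2.

B* ≈ 32.1, H* ≈ 24.5, C* ≈ 23.2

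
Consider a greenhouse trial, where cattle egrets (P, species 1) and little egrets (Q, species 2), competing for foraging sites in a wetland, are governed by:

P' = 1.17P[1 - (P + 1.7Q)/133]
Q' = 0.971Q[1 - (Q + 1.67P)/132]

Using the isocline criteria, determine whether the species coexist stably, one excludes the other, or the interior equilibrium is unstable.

Compare the nullcline intercepts: K1/α12 = 133/1.7 = 78.2 < K2 = 132; K2/α21 = 132/1.67 = 79 < K1 = 133.
Since both are reversed, neither can invade when rare; the interior point is a saddle.

unstable coexistence (outcome depends on initial conditions)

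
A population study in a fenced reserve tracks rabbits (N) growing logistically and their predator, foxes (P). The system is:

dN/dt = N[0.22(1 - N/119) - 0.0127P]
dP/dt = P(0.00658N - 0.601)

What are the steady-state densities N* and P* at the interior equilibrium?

From dP/dt = 0 with P > 0: 0.00658N* = 0.601, so N* = 91.3.
Substitute into dN/dt = 0: 0.22(1 - 91.3/119) = 0.0127P*.
The bracket is 0.232, giving P* = 0.0511/0.0127 = 4.03.

N* ≈ 91.3, P* ≈ 4.03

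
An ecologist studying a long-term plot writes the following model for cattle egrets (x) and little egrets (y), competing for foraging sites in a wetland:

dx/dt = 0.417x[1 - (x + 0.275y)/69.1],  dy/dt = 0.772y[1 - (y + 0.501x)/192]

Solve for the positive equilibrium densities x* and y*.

x* ≈ 18.9, y* ≈ 183

Setting both brackets to zero gives the nullclines x + 0.275y = 69.1 and 0.501x + y = 192.
Substituting y = 192 - 0.501x into the first: x(1 - 0.275·0.501) = 69.1 - 0.275·192.
So x* = 16.3/0.862 = 18.9, and then y* = 192 - 0.501·18.9 = 183.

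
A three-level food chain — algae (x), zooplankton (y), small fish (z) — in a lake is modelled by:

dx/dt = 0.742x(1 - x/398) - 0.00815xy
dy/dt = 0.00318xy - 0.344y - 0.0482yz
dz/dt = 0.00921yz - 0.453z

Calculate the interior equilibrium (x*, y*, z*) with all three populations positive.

From dz/dt = 0: 0.00921y* = 0.453, so y* = 49.2.
From dx/dt = 0: 0.742(1 - x*/398) = 0.00815·49.2, giving x* = 398·(1 - 0.54) = 183.
From dy/dt = 0: 0.00318·183 - 0.344 = 0.0482z*, so z* = 0.238/0.0482 = 4.94.

x* ≈ 183, y* ≈ 49.2, z* ≈ 4.94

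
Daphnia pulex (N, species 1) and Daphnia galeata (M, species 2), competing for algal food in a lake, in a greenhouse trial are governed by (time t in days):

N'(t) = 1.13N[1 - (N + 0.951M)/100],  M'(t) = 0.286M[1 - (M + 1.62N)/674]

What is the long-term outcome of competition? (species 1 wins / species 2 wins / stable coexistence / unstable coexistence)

species 2 excludes species 1

Compare the nullcline intercepts: K1/α12 = 100/0.951 = 105 < K2 = 674; K2/α21 = 674/1.62 = 416 > K1 = 100.
Since the inequalities point opposite ways, species 2 can invade but species 1 cannot.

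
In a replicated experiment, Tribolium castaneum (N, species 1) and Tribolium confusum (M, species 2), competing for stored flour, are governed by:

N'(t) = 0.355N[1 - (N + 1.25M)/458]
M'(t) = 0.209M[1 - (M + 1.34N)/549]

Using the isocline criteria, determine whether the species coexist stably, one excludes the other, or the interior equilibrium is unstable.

unstable coexistence (outcome depends on initial conditions)

Compare the nullcline intercepts: K1/α12 = 458/1.25 = 366 < K2 = 549; K2/α21 = 549/1.34 = 410 < K1 = 458.
Since both are reversed, neither can invade when rare; the interior point is a saddle.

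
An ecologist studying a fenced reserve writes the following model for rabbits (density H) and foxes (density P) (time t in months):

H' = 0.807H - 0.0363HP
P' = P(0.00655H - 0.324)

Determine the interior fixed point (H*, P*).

H* ≈ 49.5, P* ≈ 22.2

Set dP/dt = 0 with P > 0: 0.00655H - 0.324 = 0, so H* = 0.324/0.00655 = 49.5.
Set dH/dt = 0 with H > 0: 0.807 - 0.0363P = 0, so P* = 0.807/0.0363 = 22.2.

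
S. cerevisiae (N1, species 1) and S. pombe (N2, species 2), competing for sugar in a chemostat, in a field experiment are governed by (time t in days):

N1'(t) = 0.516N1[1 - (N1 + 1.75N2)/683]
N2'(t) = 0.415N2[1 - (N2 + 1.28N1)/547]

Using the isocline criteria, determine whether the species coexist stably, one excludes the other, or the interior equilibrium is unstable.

unstable coexistence (outcome depends on initial conditions)

Compare the nullcline intercepts: K1/α12 = 683/1.75 = 390 < K2 = 547; K2/α21 = 547/1.28 = 427 < K1 = 683.
Since both are reversed, neither can invade when rare; the interior point is a saddle.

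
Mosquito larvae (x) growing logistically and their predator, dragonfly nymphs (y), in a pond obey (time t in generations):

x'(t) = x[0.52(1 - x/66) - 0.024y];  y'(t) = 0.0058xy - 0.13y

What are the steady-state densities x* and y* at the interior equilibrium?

From dy/dt = 0 with y > 0: 0.0058x* = 0.13, so x* = 22.4.
Substitute into dx/dt = 0: 0.52(1 - 22.4/66) = 0.024y*.
The bracket is 0.66, giving y* = 0.343/0.024 = 14.3.

x* ≈ 22.4, y* ≈ 14.3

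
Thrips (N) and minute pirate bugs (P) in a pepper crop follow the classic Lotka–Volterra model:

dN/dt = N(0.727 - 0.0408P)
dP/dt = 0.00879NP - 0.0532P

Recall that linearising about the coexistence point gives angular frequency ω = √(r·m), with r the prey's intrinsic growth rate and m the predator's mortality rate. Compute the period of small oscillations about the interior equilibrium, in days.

Here r = 0.727 and m = 0.0532, so r·m = 0.0387.
ω = √0.0387 = 0.197 per day, hence T = 2π/ω ≈ 31.9 days.

T ≈ 31.9 days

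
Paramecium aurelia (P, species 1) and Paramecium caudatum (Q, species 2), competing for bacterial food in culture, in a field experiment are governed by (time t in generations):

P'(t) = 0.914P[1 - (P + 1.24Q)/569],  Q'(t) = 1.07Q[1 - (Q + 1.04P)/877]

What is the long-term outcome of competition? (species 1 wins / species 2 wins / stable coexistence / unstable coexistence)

Compare the nullcline intercepts: K1/α12 = 569/1.24 = 459 < K2 = 877; K2/α21 = 877/1.04 = 843 > K1 = 569.
Since the inequalities point opposite ways, species 2 can invade but species 1 cannot.

species 2 excludes species 1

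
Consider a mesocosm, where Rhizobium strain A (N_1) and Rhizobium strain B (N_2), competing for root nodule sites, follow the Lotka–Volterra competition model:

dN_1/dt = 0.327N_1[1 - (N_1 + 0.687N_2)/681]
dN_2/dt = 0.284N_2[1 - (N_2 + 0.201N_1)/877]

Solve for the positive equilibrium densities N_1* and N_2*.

N_1* ≈ 91.1, N_2* ≈ 859

Setting both brackets to zero gives the nullclines N_1 + 0.687N_2 = 681 and 0.201N_1 + N_2 = 877.
Substituting N_2 = 877 - 0.201N_1 into the first: N_1(1 - 0.687·0.201) = 681 - 0.687·877.
So N_1* = 78.5/0.862 = 91.1, and then N_2* = 877 - 0.201·91.1 = 859.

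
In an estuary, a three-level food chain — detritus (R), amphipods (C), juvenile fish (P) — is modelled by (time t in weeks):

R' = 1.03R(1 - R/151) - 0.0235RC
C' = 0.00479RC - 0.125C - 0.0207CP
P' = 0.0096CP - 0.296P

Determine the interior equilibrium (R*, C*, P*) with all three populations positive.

From dP/dt = 0: 0.0096C* = 0.296, so C* = 30.8.
From dR/dt = 0: 1.03(1 - R*/151) = 0.0235·30.8, giving R* = 151·(1 - 0.703) = 44.8.
From dC/dt = 0: 0.00479·44.8 - 0.125 = 0.0207P*, so P* = 0.0895/0.0207 = 4.32.

R* ≈ 44.8, C* ≈ 30.8, P* ≈ 4.32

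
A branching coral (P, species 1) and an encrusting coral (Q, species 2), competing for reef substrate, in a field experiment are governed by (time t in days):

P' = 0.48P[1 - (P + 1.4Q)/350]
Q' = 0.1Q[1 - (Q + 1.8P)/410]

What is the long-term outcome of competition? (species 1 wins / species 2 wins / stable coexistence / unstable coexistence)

unstable coexistence (outcome depends on initial conditions)

Compare the nullcline intercepts: K1/α12 = 350/1.4 = 250 < K2 = 410; K2/α21 = 410/1.8 = 228 < K1 = 350.
Since both are reversed, neither can invade when rare; the interior point is a saddle.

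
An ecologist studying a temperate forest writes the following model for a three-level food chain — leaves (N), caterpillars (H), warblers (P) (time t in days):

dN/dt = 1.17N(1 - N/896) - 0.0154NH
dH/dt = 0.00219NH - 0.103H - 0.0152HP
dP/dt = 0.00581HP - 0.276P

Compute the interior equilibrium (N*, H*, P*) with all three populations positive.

N* ≈ 336, H* ≈ 47.5, P* ≈ 41.6

From dP/dt = 0: 0.00581H* = 0.276, so H* = 47.5.
From dN/dt = 0: 1.17(1 - N*/896) = 0.0154·47.5, giving N* = 896·(1 - 0.625) = 336.
From dH/dt = 0: 0.00219·336 - 0.103 = 0.0152P*, so P* = 0.632/0.0152 = 41.6.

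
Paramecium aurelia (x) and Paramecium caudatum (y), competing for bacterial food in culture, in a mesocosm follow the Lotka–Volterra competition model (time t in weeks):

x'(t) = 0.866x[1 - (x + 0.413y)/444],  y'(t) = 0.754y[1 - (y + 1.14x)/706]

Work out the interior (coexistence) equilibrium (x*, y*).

Setting both brackets to zero gives the nullclines x + 0.413y = 444 and 1.14x + y = 706.
Substituting y = 706 - 1.14x into the first: x(1 - 0.413·1.14) = 444 - 0.413·706.
So x* = 152/0.529 = 288, and then y* = 706 - 1.14·288 = 378.

x* ≈ 288, y* ≈ 378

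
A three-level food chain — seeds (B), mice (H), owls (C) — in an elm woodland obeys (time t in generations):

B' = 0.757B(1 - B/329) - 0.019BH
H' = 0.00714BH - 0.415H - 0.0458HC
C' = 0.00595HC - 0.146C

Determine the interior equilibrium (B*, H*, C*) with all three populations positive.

From dC/dt = 0: 0.00595H* = 0.146, so H* = 24.5.
From dB/dt = 0: 0.757(1 - B*/329) = 0.019·24.5, giving B* = 329·(1 - 0.616) = 126.
From dH/dt = 0: 0.00714·126 - 0.415 = 0.0458C*, so C* = 0.487/0.0458 = 10.6.

B* ≈ 126, H* ≈ 24.5, C* ≈ 10.6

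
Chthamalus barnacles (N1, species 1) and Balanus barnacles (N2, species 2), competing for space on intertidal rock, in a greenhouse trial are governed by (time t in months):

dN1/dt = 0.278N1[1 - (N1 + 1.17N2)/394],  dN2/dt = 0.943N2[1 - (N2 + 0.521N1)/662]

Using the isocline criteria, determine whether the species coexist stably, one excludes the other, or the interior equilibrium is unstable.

species 2 excludes species 1

Compare the nullcline intercepts: K1/α12 = 394/1.17 = 337 < K2 = 662; K2/α21 = 662/0.521 = 1270 > K1 = 394.
Since the inequalities point opposite ways, species 2 can invade but species 1 cannot.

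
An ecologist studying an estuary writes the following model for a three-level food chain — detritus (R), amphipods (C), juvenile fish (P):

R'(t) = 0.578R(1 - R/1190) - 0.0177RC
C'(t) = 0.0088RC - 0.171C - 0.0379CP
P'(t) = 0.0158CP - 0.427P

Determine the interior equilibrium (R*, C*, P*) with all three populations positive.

From dP/dt = 0: 0.0158C* = 0.427, so C* = 27.
From dR/dt = 0: 0.578(1 - R*/1190) = 0.0177·27, giving R* = 1190·(1 - 0.828) = 205.
From dC/dt = 0: 0.0088·205 - 0.171 = 0.0379P*, so P* = 1.63/0.0379 = 43.1.

R* ≈ 205, C* ≈ 27, P* ≈ 43.1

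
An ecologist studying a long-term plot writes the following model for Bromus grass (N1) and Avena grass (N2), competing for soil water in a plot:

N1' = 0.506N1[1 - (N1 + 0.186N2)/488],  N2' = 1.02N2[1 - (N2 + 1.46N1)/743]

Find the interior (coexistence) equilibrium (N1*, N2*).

Setting both brackets to zero gives the nullclines N1 + 0.186N2 = 488 and 1.46N1 + N2 = 743.
Substituting N2 = 743 - 1.46N1 into the first: N1(1 - 0.186·1.46) = 488 - 0.186·743.
So N1* = 350/0.728 = 480, and then N2* = 743 - 1.46·480 = 41.9.

N1* ≈ 480, N2* ≈ 41.9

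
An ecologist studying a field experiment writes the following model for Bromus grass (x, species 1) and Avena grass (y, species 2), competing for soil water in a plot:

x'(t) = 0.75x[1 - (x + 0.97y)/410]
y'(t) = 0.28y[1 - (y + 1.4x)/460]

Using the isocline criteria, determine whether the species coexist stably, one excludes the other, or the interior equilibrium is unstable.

unstable coexistence (outcome depends on initial conditions)

Compare the nullcline intercepts: K1/α12 = 410/0.97 = 423 < K2 = 460; K2/α21 = 460/1.4 = 329 < K1 = 410.
Since both are reversed, neither can invade when rare; the interior point is a saddle.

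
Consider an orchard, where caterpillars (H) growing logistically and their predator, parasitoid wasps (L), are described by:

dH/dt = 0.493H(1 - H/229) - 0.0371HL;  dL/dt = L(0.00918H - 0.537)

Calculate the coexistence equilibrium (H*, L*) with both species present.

From dL/dt = 0 with L > 0: 0.00918H* = 0.537, so H* = 58.5.
Substitute into dH/dt = 0: 0.493(1 - 58.5/229) = 0.0371L*.
The bracket is 0.745, giving L* = 0.367/0.0371 = 9.89.

H* ≈ 58.5, L* ≈ 9.89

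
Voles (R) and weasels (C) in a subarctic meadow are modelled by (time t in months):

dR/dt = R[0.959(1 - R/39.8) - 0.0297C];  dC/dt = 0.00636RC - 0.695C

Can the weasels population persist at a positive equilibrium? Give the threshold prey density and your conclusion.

The predator equation gives dC/dt > 0 only when R > 0.695/0.00636 = 109.
Without the predator, R → K = 39.8. Since 39.8 < 109, the predator cannot invade.

Threshold R = 109; K < 109, so no, the predator goes extinct.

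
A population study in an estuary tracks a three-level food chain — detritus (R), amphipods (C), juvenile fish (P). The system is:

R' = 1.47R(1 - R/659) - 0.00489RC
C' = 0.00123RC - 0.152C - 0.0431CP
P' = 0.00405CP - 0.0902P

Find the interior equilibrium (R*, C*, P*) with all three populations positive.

From dP/dt = 0: 0.00405C* = 0.0902, so C* = 22.3.
From dR/dt = 0: 1.47(1 - R*/659) = 0.00489·22.3, giving R* = 659·(1 - 0.0741) = 610.
From dC/dt = 0: 0.00123·610 - 0.152 = 0.0431P*, so P* = 0.599/0.0431 = 13.9.

R* ≈ 610, C* ≈ 22.3, P* ≈ 13.9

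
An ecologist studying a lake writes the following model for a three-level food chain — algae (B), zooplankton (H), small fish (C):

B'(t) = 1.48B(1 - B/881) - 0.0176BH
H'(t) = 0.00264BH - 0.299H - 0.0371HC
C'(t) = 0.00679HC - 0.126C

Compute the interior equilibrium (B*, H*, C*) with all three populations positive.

From dC/dt = 0: 0.00679H* = 0.126, so H* = 18.6.
From dB/dt = 0: 1.48(1 - B*/881) = 0.0176·18.6, giving B* = 881·(1 - 0.221) = 687.
From dH/dt = 0: 0.00264·687 - 0.299 = 0.0371C*, so C* = 1.51/0.0371 = 40.8.

B* ≈ 687, H* ≈ 18.6, C* ≈ 40.8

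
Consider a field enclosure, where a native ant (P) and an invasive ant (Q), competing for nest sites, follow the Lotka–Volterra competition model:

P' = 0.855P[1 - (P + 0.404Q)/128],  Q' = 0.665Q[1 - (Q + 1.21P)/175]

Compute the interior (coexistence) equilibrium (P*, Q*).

Setting both brackets to zero gives the nullclines P + 0.404Q = 128 and 1.21P + Q = 175.
Substituting Q = 175 - 1.21P into the first: P(1 - 0.404·1.21) = 128 - 0.404·175.
So P* = 57.3/0.511 = 112, and then Q* = 175 - 1.21·112 = 39.4.

P* ≈ 112, Q* ≈ 39.4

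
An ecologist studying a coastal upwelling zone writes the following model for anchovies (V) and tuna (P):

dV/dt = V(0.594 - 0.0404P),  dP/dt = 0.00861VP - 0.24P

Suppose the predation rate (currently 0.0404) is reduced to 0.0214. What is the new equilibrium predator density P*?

P* ≈ 27.8

At the interior fixed point, setting dV/dt = 0 with V > 0 fixes P* = (prey growth rate)/(VP coefficient) — independent of the other coefficients.
With the change, P* = 0.594/0.0214 = 27.8; it rises from 14.7.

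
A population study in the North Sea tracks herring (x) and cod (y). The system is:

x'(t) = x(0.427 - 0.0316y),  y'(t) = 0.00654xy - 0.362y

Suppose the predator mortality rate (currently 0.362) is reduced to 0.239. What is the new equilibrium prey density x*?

x* ≈ 36.5

At the interior fixed point, setting dy/dt = 0 with y > 0 fixes x* = (predator death rate)/(xy coefficient) — independent of the other coefficients.
With the change, x* = 0.239/0.00654 = 36.5; it falls from 55.4.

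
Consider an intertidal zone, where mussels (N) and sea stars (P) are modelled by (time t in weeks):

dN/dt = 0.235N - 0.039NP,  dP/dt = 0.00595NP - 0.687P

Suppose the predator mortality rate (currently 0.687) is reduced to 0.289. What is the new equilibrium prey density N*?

N* ≈ 48.6

At the interior fixed point, setting dP/dt = 0 with P > 0 fixes N* = (predator death rate)/(NP coefficient) — independent of the other coefficients.
With the change, N* = 0.289/0.00595 = 48.6; it falls from 115.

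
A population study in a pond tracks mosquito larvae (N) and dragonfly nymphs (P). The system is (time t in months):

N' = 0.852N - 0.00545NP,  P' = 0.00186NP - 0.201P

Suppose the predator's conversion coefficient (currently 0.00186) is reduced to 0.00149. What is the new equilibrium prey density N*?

N* ≈ 135

At the interior fixed point, setting dP/dt = 0 with P > 0 fixes N* = (predator death rate)/(NP coefficient) — independent of the other coefficients.
With the change, N* = 0.201/0.00149 = 135; it rises from 108.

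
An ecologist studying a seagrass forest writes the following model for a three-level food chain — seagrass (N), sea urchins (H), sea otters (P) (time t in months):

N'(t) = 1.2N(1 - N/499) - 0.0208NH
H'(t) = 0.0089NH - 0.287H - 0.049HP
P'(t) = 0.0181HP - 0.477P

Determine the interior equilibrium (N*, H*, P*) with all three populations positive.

N* ≈ 271, H* ≈ 26.4, P* ≈ 43.4

From dP/dt = 0: 0.0181H* = 0.477, so H* = 26.4.
From dN/dt = 0: 1.2(1 - N*/499) = 0.0208·26.4, giving N* = 499·(1 - 0.457) = 271.
From dH/dt = 0: 0.0089·271 - 0.287 = 0.049P*, so P* = 2.13/0.049 = 43.4.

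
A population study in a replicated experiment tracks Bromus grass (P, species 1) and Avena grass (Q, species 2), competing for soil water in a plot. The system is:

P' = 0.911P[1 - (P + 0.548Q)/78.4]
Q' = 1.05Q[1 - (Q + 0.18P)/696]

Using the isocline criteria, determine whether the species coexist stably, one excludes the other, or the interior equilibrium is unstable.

Compare the nullcline intercepts: K1/α12 = 78.4/0.548 = 143 < K2 = 696; K2/α21 = 696/0.18 = 3870 > K1 = 78.4.
Since the inequalities point opposite ways, species 2 can invade but species 1 cannot.

species 2 excludes species 1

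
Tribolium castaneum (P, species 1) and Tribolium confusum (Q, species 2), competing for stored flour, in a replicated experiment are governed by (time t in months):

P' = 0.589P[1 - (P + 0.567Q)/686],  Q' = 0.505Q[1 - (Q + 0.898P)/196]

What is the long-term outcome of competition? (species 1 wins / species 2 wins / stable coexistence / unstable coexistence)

Compare the nullcline intercepts: K1/α12 = 686/0.567 = 1210 > K2 = 196; K2/α21 = 196/0.898 = 218 < K1 = 686.
Since the inequalities point opposite ways, species 1 can invade but species 2 cannot.

species 1 excludes species 2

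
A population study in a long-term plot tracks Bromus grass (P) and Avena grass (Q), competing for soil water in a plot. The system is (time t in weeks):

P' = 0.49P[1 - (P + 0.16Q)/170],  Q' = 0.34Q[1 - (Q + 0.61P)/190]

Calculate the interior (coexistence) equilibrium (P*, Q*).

Setting both brackets to zero gives the nullclines P + 0.16Q = 170 and 0.61P + Q = 190.
Substituting Q = 190 - 0.61P into the first: P(1 - 0.16·0.61) = 170 - 0.16·190.
So P* = 140/0.902 = 155, and then Q* = 190 - 0.61·155 = 95.6.

P* ≈ 155, Q* ≈ 95.6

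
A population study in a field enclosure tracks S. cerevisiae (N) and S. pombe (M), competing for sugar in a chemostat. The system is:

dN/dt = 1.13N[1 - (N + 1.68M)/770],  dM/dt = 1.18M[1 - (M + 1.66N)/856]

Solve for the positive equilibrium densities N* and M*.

N* ≈ 373, M* ≈ 236

Setting both brackets to zero gives the nullclines N + 1.68M = 770 and 1.66N + M = 856.
Substituting M = 856 - 1.66N into the first: N(1 - 1.68·1.66) = 770 - 1.68·856.
So N* = -668/-1.79 = 373, and then M* = 856 - 1.66·373 = 236.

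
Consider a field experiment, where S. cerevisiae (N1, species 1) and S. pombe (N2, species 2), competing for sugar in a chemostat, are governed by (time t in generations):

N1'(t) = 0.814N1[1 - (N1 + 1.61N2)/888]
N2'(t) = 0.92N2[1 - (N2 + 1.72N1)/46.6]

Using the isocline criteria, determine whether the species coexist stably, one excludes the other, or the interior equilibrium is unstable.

species 1 excludes species 2

Compare the nullcline intercepts: K1/α12 = 888/1.61 = 552 > K2 = 46.6; K2/α21 = 46.6/1.72 = 27.1 < K1 = 888.
Since the inequalities point opposite ways, species 1 can invade but species 2 cannot.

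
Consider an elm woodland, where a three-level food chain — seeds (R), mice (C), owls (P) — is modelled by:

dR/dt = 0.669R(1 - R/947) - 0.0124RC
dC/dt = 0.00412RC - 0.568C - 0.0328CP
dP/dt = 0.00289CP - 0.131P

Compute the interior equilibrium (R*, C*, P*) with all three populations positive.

R* ≈ 151, C* ≈ 45.3, P* ≈ 1.69

From dP/dt = 0: 0.00289C* = 0.131, so C* = 45.3.
From dR/dt = 0: 0.669(1 - R*/947) = 0.0124·45.3, giving R* = 947·(1 - 0.84) = 151.
From dC/dt = 0: 0.00412·151 - 0.568 = 0.0328P*, so P* = 0.0556/0.0328 = 1.69.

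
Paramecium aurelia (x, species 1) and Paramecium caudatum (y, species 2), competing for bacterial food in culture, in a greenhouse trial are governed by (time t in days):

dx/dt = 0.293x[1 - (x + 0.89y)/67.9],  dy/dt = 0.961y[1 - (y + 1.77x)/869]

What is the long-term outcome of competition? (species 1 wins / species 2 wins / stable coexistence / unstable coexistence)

species 2 excludes species 1

Compare the nullcline intercepts: K1/α12 = 67.9/0.89 = 76.3 < K2 = 869; K2/α21 = 869/1.77 = 491 > K1 = 67.9.
Since the inequalities point opposite ways, species 2 can invade but species 1 cannot.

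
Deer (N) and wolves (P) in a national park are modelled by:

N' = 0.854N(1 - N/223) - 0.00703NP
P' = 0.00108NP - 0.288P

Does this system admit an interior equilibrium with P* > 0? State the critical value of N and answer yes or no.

The predator equation gives dP/dt > 0 only when N > 0.288/0.00108 = 267.
Without the predator, N → K = 223. Since 223 < 267, the predator cannot invade.

Threshold N = 267; K < 267, so no, the predator goes extinct.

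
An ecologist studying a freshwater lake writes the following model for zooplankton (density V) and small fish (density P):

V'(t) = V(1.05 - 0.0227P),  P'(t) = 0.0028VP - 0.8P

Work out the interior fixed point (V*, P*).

Set dP/dt = 0 with P > 0: 0.0028V - 0.8 = 0, so V* = 0.8/0.0028 = 286.
Set dV/dt = 0 with V > 0: 1.05 - 0.0227P = 0, so P* = 1.05/0.0227 = 46.3.

V* ≈ 286, P* ≈ 46.3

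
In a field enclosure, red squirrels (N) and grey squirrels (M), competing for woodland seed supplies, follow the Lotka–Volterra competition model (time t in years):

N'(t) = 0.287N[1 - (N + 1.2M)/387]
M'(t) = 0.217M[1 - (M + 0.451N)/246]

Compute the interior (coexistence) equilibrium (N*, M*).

N* ≈ 200, M* ≈ 156

Setting both brackets to zero gives the nullclines N + 1.2M = 387 and 0.451N + M = 246.
Substituting M = 246 - 0.451N into the first: N(1 - 1.2·0.451) = 387 - 1.2·246.
So N* = 91.8/0.459 = 200, and then M* = 246 - 0.451·200 = 156.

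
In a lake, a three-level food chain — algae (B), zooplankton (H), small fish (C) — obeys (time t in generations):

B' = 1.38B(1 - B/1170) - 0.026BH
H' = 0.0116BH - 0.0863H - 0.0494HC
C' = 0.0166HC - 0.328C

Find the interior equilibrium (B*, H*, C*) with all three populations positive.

B* ≈ 734, H* ≈ 19.8, C* ≈ 171

From dC/dt = 0: 0.0166H* = 0.328, so H* = 19.8.
From dB/dt = 0: 1.38(1 - B*/1170) = 0.026·19.8, giving B* = 1170·(1 - 0.372) = 734.
From dH/dt = 0: 0.0116·734 - 0.0863 = 0.0494C*, so C* = 8.43/0.0494 = 171.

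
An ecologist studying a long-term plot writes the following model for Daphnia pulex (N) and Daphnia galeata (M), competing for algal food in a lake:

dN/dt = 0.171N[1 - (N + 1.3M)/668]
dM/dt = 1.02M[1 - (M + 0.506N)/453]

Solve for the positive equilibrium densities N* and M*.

N* ≈ 231, M* ≈ 336

Setting both brackets to zero gives the nullclines N + 1.3M = 668 and 0.506N + M = 453.
Substituting M = 453 - 0.506N into the first: N(1 - 1.3·0.506) = 668 - 1.3·453.
So N* = 79.1/0.342 = 231, and then M* = 453 - 0.506·231 = 336.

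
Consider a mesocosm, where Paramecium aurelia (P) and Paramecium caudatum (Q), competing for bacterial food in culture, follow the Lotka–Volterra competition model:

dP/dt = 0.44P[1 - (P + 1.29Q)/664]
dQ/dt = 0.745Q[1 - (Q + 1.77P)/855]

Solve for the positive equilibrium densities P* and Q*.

Setting both brackets to zero gives the nullclines P + 1.29Q = 664 and 1.77P + Q = 855.
Substituting Q = 855 - 1.77P into the first: P(1 - 1.29·1.77) = 664 - 1.29·855.
So P* = -439/-1.28 = 342, and then Q* = 855 - 1.77·342 = 250.

P* ≈ 342, Q* ≈ 250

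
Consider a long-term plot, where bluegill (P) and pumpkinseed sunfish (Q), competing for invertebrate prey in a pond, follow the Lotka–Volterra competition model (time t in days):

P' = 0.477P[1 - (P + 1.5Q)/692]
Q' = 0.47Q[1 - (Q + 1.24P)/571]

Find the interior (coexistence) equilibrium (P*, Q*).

Setting both brackets to zero gives the nullclines P + 1.5Q = 692 and 1.24P + Q = 571.
Substituting Q = 571 - 1.24P into the first: P(1 - 1.5·1.24) = 692 - 1.5·571.
So P* = -164/-0.86 = 191, and then Q* = 571 - 1.24·191 = 334.

P* ≈ 191, Q* ≈ 334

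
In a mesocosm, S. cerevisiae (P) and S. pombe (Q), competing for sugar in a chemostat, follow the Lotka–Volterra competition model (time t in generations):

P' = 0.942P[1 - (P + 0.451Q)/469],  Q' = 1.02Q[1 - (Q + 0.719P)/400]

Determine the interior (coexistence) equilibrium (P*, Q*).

P* ≈ 427, Q* ≈ 92.9

Setting both brackets to zero gives the nullclines P + 0.451Q = 469 and 0.719P + Q = 400.
Substituting Q = 400 - 0.719P into the first: P(1 - 0.451·0.719) = 469 - 0.451·400.
So P* = 289/0.676 = 427, and then Q* = 400 - 0.719·427 = 92.9.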